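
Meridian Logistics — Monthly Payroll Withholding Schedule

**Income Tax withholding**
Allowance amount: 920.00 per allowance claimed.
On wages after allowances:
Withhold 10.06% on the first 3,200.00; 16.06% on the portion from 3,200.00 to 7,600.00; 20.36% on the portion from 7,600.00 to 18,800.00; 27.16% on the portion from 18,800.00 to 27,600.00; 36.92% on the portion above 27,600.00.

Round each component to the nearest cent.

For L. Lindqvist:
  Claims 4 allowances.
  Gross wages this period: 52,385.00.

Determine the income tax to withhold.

13,490.93

Income Tax: taxable = 52,385.00 − 4×920.00 = 48,705.00
  5,698.96 + 36.92% × (48,705.00 − 27,600.00) = 5,698.96 + 36.92% × 21,105.00 = 13,490.93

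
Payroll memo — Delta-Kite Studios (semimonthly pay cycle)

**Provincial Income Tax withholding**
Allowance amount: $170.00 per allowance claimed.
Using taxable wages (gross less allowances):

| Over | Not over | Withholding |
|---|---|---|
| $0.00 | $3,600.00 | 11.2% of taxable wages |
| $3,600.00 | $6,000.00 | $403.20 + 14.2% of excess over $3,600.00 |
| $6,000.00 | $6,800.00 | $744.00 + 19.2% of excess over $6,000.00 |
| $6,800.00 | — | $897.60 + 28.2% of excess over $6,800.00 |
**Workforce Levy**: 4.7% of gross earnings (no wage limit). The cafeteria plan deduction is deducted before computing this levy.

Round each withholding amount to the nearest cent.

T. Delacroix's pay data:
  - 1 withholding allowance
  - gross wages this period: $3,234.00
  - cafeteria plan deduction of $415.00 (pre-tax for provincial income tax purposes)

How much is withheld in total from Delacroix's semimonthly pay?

$429.18

Provincial Income Tax: taxable = $3,234.00 − $415.00 − 1×$170.00 = $2,649.00
  11.2% × $2,649.00 = $296.69
Workforce Levy: 4.7% × $2,819.00 = $132.49
Total: $296.69 + $132.49 = $429.18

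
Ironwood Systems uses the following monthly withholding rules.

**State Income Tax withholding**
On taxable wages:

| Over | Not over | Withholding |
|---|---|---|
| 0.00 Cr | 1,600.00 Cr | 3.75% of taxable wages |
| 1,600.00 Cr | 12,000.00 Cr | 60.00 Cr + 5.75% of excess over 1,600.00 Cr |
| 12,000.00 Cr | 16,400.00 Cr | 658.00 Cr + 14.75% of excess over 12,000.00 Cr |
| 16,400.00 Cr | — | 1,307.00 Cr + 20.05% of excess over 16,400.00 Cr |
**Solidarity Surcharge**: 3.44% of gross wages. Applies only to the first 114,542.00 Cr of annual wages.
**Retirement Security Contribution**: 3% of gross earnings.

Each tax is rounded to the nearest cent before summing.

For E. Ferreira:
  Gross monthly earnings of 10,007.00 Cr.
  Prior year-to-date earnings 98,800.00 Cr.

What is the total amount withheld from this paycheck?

State Income Tax: taxable = 10,007.00 Cr
  60.00 Cr + 5.75% × (10,007.00 Cr − 1,600.00 Cr) = 60.00 Cr + 5.75% × 8,407.00 Cr = 543.40 Cr
Solidarity Surcharge: 3.44% × 10,007.00 Cr = 344.24 Cr
Retirement Security Contribution: 3% × 10,007.00 Cr = 300.21 Cr
Total: 543.40 Cr + 344.24 Cr + 300.21 Cr = 1,187.85 Cr

1,187.85 Cr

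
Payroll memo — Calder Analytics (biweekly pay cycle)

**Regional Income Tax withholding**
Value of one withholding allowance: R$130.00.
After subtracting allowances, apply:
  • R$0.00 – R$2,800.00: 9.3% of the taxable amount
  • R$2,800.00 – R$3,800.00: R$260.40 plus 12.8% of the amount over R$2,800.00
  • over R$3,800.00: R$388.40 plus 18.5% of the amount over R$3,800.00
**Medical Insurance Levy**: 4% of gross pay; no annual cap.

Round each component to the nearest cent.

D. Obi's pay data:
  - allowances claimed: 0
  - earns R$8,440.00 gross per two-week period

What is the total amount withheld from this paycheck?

R$1,584.40

Regional Income Tax: taxable = R$8,440.00
  R$388.40 + 18.5% × (R$8,440.00 − R$3,800.00) = R$388.40 + 18.5% × R$4,640.00 = R$1,246.80
Medical Insurance Levy: 4% × R$8,440.00 = R$337.60
Total: R$1,246.80 + R$337.60 = R$1,584.40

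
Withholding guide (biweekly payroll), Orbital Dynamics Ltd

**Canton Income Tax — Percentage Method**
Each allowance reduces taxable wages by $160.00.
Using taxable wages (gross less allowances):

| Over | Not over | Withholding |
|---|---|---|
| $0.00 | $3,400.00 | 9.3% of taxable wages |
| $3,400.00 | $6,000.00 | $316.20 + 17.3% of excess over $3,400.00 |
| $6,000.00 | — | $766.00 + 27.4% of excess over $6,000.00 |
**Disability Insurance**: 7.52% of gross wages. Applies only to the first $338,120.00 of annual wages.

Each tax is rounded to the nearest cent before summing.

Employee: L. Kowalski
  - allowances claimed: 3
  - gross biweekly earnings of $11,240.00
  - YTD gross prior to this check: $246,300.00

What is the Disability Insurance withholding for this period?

Disability Insurance: 7.52% × $11,240.00 = $845.25

$845.25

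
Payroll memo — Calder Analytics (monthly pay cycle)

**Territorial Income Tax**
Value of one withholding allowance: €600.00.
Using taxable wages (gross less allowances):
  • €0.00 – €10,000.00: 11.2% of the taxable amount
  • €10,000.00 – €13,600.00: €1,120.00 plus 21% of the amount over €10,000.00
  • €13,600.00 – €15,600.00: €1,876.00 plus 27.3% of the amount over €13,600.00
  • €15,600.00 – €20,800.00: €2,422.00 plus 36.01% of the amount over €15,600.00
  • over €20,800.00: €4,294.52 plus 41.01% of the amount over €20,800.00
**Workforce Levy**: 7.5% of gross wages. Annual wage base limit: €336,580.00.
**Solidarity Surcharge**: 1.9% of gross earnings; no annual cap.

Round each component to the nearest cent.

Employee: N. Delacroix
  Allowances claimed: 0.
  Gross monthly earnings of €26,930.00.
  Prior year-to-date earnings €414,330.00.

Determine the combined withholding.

€7,320.10

Territorial Income Tax: taxable = €26,930.00
  €4,294.52 + 41.01% × (€26,930.00 − €20,800.00) = €4,294.52 + 41.01% × €6,130.00 = €6,808.43
Workforce Levy: YTD €414,330.00 ≥ cap €336,580.00 → €0.00
Solidarity Surcharge: 1.9% × €26,930.00 = €511.67
Total: €6,808.43 + €0.00 + €511.67 = €7,320.10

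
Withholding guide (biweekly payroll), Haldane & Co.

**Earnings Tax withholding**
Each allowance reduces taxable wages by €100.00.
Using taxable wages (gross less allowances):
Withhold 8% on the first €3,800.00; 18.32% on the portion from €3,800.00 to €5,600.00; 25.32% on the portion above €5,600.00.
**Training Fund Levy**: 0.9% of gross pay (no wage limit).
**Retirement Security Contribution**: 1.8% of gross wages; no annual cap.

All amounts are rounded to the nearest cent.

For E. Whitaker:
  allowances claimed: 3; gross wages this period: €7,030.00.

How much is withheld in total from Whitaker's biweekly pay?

Earnings Tax: taxable = €7,030.00 − 3×€100.00 = €6,730.00
  €633.76 + 25.32% × (€6,730.00 − €5,600.00) = €633.76 + 25.32% × €1,130.00 = €919.88
Training Fund Levy: 0.9% × €7,030.00 = €63.27
Retirement Security Contribution: 1.8% × €7,030.00 = €126.54
Total: €919.88 + €63.27 + €126.54 = €1,109.69

€1,109.69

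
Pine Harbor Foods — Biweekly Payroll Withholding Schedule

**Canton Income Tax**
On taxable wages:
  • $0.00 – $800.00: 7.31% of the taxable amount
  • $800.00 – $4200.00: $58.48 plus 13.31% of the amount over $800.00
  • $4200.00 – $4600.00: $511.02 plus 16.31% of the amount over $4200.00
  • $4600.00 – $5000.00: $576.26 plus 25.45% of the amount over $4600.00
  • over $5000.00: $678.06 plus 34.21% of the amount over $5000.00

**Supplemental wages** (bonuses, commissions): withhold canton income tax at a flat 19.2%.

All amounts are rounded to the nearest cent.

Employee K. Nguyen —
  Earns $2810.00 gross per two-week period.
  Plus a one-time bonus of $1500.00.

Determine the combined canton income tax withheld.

$614.01

Canton Income Tax: taxable = $2810.00
  $58.48 + 13.31% × ($2810.00 − $800.00) = $58.48 + 13.31% × $2010.00 = $326.01
Supplemental (19.2% flat on bonus): 19.2% × $1500.00 = $288.00
Total canton income tax: $326.01 + $288.00 = $614.01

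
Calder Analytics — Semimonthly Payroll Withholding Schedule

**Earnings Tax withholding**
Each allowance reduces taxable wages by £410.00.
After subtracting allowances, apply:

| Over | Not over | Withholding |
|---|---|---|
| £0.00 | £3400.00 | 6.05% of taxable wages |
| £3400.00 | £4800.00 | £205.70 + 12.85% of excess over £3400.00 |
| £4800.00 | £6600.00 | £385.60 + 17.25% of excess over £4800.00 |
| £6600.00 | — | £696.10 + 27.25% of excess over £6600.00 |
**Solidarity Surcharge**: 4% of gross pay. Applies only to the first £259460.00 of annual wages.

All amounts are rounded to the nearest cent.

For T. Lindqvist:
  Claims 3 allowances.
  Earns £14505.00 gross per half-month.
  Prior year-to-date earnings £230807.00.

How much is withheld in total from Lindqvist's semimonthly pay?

Earnings Tax: taxable = £14505.00 − 3×£410.00 = £13275.00
  £696.10 + 27.25% × (£13275.00 − £6600.00) = £696.10 + 27.25% × £6675.00 = £2515.04
Solidarity Surcharge: 4% × £14505.00 = £580.20
Total: £2515.04 + £580.20 = £3095.24

£3095.24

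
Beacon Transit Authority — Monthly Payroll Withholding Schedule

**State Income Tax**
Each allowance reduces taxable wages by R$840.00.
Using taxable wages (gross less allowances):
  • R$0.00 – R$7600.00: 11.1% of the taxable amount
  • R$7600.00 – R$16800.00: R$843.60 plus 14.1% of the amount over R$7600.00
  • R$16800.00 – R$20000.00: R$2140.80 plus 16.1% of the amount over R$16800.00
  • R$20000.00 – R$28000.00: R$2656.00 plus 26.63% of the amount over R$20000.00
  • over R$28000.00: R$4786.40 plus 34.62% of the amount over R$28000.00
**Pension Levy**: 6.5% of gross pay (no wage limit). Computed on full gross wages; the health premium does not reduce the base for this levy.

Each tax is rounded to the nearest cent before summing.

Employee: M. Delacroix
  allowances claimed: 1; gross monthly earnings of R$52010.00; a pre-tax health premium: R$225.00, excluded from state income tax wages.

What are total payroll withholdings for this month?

State Income Tax: taxable = R$52010.00 − R$225.00 − 1×R$840.00 = R$50945.00
  R$4786.40 + 34.62% × (R$50945.00 − R$28000.00) = R$4786.40 + 34.62% × R$22945.00 = R$12729.96
Pension Levy: 6.5% × R$52010.00 = R$3380.65
Total: R$12729.96 + R$3380.65 = R$16110.61

R$16110.61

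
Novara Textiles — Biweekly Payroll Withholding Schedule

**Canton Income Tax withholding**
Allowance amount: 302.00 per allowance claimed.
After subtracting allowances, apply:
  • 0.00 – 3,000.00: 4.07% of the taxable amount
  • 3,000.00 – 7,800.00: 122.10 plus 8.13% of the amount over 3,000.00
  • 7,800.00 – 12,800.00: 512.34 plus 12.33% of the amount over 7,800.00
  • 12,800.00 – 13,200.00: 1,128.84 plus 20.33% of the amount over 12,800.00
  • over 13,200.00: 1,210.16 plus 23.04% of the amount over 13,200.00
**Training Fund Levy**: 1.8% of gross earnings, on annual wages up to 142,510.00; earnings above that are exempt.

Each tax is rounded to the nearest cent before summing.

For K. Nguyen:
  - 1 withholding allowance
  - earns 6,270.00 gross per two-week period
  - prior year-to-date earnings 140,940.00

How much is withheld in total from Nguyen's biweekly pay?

391.66

Canton Income Tax: taxable = 6,270.00 − 1×302.00 = 5,968.00
  122.10 + 8.13% × (5,968.00 − 3,000.00) = 122.10 + 8.13% × 2,968.00 = 363.40
Training Fund Levy: cap 142,510.00 − YTD 140,940.00 = 1,570.00 subject; 1.8% × 1,570.00 = 28.26
Total: 363.40 + 28.26 = 391.66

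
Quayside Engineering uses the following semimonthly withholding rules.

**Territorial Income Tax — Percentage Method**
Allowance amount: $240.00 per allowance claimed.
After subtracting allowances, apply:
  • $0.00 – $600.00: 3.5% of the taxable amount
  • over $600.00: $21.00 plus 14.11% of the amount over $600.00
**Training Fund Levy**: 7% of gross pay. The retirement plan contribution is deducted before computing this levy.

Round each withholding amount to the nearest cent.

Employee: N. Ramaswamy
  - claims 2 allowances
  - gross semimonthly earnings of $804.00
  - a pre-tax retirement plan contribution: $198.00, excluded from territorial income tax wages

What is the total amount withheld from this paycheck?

$46.83

Territorial Income Tax: taxable = $804.00 − $198.00 − 2×$240.00 = $126.00
  3.5% × $126.00 = $4.41
Training Fund Levy: 7% × $606.00 = $42.42
Total: $4.41 + $42.42 = $46.83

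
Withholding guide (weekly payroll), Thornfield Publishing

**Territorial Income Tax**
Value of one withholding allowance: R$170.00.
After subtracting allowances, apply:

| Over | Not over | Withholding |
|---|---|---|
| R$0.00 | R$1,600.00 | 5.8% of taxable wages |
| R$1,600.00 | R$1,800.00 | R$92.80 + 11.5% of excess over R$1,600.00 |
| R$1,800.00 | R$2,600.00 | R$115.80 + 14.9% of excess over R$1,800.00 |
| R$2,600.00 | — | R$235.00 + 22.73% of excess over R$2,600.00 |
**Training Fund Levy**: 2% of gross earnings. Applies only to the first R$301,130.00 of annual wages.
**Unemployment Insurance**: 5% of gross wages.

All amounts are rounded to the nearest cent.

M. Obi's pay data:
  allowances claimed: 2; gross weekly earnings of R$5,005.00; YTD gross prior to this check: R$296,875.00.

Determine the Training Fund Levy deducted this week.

R$85.10

Training Fund Levy: cap R$301,130.00 − YTD R$296,875.00 = R$4,255.00 subject; 2% × R$4,255.00 = R$85.10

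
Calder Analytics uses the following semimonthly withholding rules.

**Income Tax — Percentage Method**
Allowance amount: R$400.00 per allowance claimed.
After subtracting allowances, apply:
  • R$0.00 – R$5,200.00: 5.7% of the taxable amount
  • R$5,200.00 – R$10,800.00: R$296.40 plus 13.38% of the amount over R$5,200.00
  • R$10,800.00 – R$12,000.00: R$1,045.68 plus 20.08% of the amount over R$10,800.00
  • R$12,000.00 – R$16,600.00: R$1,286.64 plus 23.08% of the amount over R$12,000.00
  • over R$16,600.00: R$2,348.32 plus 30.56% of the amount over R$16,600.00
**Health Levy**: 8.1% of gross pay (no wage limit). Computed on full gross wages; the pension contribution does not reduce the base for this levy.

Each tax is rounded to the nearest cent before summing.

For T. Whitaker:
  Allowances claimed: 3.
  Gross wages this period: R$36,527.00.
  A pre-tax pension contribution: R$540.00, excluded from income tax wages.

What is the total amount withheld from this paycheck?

Income Tax: taxable = R$36,527.00 − R$540.00 − 3×R$400.00 = R$34,787.00
  R$2,348.32 + 30.56% × (R$34,787.00 − R$16,600.00) = R$2,348.32 + 30.56% × R$18,187.00 = R$7,906.27
Health Levy: 8.1% × R$36,527.00 = R$2,958.69
Total: R$7,906.27 + R$2,958.69 = R$10,864.96

R$10,864.96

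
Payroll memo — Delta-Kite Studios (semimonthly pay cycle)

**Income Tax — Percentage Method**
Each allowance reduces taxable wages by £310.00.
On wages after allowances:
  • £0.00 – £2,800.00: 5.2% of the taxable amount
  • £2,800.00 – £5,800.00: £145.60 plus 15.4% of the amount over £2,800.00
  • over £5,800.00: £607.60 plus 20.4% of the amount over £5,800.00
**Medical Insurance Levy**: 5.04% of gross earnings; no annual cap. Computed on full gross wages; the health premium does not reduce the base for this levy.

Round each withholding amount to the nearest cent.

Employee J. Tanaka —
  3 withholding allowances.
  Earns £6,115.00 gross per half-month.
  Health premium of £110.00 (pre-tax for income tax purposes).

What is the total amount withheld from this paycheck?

£804.15

Income Tax: taxable = £6,115.00 − £110.00 − 3×£310.00 = £5,075.00
  £145.60 + 15.4% × (£5,075.00 − £2,800.00) = £145.60 + 15.4% × £2,275.00 = £495.95
Medical Insurance Levy: 5.04% × £6,115.00 = £308.20
Total: £495.95 + £308.20 = £804.15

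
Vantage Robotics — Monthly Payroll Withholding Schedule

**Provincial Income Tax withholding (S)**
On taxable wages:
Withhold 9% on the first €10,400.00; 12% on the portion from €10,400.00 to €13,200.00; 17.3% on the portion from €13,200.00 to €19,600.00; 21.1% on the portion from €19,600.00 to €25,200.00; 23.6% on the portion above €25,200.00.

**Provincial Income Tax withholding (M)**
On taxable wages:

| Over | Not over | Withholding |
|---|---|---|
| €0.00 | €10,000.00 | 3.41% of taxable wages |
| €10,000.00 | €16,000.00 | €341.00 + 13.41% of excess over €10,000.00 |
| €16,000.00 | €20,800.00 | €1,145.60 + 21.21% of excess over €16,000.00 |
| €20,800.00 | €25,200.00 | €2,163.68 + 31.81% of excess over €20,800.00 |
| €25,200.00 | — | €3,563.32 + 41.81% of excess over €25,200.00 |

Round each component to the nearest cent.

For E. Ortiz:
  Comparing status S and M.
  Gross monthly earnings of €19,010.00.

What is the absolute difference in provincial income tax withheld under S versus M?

Provincial Income Tax (S): taxable = €19,010.00
  €1,272.00 + 17.3% × (€19,010.00 − €13,200.00) = €1,272.00 + 17.3% × €5,810.00 = €2,277.13
Provincial Income Tax (M): taxable = €19,010.00
  €1,145.60 + 21.21% × (€19,010.00 − €16,000.00) = €1,145.60 + 21.21% × €3,010.00 = €1,784.02
Difference: |€2,277.13 − €1,784.02| = €493.11 (higher under S)

€493.11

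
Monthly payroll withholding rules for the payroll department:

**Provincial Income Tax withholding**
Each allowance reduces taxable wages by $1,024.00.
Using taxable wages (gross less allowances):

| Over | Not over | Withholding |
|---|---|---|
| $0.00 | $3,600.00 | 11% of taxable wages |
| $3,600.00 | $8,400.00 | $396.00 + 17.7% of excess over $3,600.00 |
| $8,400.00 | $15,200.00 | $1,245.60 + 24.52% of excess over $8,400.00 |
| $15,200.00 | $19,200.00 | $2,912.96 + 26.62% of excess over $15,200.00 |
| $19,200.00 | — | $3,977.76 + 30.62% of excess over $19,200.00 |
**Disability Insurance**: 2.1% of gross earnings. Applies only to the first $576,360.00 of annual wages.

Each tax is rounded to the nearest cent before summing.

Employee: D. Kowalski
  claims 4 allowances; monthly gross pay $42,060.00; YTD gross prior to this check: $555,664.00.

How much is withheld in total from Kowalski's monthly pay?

$10,157.92

Provincial Income Tax: taxable = $42,060.00 − 4×$1,024.00 = $37,964.00
  $3,977.76 + 30.62% × ($37,964.00 − $19,200.00) = $3,977.76 + 30.62% × $18,764.00 = $9,723.30
Disability Insurance: cap $576,360.00 − YTD $555,664.00 = $20,696.00 subject; 2.1% × $20,696.00 = $434.62
Total: $9,723.30 + $434.62 = $10,157.92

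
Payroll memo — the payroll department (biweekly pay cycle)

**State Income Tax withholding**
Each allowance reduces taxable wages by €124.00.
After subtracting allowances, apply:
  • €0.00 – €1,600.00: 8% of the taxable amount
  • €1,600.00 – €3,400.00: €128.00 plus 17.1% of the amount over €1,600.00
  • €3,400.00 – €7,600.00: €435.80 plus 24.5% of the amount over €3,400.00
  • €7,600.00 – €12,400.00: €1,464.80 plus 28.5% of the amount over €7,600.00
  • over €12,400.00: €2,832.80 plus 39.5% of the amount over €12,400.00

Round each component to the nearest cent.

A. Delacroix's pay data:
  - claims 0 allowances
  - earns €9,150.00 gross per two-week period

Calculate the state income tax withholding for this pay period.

€1,906.55

State Income Tax: taxable = €9,150.00
  €1,464.80 + 28.5% × (€9,150.00 − €7,600.00) = €1,464.80 + 28.5% × €1,550.00 = €1,906.55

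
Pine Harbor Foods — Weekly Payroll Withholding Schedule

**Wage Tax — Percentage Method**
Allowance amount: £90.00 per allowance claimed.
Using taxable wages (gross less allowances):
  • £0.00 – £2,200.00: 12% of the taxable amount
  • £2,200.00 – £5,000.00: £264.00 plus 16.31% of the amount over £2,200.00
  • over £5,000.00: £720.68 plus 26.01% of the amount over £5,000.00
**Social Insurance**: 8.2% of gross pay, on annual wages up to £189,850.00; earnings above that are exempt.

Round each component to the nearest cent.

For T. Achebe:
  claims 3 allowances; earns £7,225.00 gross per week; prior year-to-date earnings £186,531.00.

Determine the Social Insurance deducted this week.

£272.16

Social Insurance: cap £189,850.00 − YTD £186,531.00 = £3,319.00 subject; 8.2% × £3,319.00 = £272.16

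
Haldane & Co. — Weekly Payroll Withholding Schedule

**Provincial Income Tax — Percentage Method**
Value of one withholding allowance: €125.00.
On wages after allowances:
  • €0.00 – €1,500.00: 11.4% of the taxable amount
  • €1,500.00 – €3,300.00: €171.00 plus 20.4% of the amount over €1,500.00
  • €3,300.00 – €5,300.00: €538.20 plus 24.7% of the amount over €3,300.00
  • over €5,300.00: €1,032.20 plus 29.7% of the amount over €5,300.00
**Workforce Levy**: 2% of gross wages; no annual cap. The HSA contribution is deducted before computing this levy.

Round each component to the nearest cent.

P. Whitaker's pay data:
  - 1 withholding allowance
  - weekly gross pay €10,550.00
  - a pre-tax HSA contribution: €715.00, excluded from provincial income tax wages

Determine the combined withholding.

Provincial Income Tax: taxable = €10,550.00 − €715.00 − 1×€125.00 = €9,710.00
  €1,032.20 + 29.7% × (€9,710.00 − €5,300.00) = €1,032.20 + 29.7% × €4,410.00 = €2,341.97
Workforce Levy: 2% × €9,835.00 = €196.70
Total: €2,341.97 + €196.70 = €2,538.67

€2,538.67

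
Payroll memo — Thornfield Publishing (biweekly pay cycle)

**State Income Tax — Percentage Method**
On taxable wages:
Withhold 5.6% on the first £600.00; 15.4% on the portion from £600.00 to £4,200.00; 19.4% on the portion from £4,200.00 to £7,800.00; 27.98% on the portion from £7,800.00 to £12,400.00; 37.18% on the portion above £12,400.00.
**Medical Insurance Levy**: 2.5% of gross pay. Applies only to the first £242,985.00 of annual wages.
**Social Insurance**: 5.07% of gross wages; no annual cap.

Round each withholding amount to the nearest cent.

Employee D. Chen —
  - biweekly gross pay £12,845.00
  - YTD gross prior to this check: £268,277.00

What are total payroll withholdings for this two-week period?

£3,390.17

State Income Tax: taxable = £12,845.00
  £2,573.48 + 37.18% × (£12,845.00 − £12,400.00) = £2,573.48 + 37.18% × £445.00 = £2,738.93
Medical Insurance Levy: YTD £268,277.00 ≥ cap £242,985.00 → £0.00
Social Insurance: 5.07% × £12,845.00 = £651.24
Total: £2,738.93 + £0.00 + £651.24 = £3,390.17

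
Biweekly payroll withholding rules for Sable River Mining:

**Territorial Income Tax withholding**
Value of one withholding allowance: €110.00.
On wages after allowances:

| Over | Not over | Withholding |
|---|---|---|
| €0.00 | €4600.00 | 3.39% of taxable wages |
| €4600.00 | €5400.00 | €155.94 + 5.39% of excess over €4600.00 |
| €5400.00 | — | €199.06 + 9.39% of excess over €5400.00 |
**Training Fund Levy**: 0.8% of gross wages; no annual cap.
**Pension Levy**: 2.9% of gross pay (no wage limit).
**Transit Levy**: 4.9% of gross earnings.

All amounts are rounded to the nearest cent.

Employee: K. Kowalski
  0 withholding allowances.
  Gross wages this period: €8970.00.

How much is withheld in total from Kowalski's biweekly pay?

€1305.70

Territorial Income Tax: taxable = €8970.00
  €199.06 + 9.39% × (€8970.00 − €5400.00) = €199.06 + 9.39% × €3570.00 = €534.28
Training Fund Levy: 0.8% × €8970.00 = €71.76
Pension Levy: 2.9% × €8970.00 = €260.13
Transit Levy: 4.9% × €8970.00 = €439.53
Total: €534.28 + €71.76 + €260.13 + €439.53 = €1305.70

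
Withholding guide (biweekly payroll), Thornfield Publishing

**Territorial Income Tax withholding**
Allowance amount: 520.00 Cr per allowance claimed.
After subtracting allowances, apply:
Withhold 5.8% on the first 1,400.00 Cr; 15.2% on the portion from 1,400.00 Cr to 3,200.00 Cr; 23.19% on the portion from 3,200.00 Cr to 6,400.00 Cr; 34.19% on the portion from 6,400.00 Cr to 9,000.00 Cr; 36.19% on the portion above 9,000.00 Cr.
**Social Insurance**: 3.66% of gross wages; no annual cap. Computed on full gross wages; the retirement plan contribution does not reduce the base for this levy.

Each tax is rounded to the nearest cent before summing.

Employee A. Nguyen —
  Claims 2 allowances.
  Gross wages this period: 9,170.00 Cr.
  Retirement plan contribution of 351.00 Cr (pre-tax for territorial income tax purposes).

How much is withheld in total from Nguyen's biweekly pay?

Territorial Income Tax: taxable = 9,170.00 Cr − 351.00 Cr − 2×520.00 Cr = 7,779.00 Cr
  1,096.88 Cr + 34.19% × (7,779.00 Cr − 6,400.00 Cr) = 1,096.88 Cr + 34.19% × 1,379.00 Cr = 1,568.36 Cr
Social Insurance: 3.66% × 9,170.00 Cr = 335.62 Cr
Total: 1,568.36 Cr + 335.62 Cr = 1,903.98 Cr

1,903.98 Cr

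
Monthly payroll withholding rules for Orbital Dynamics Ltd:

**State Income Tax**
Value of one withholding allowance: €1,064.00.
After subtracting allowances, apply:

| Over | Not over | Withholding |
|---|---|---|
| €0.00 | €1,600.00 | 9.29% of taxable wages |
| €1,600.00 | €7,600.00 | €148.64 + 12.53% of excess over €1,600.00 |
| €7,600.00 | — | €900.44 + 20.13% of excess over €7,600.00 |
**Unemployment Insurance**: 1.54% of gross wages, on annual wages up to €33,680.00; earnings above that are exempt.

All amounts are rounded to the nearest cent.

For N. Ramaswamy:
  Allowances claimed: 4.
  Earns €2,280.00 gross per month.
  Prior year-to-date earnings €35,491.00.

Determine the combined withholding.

€0.00

State Income Tax: taxable = €2,280.00 − 4×€1,064.00 = €-1,976.00
  Taxable ≤ 0 → €0.00
Unemployment Insurance: YTD €35,491.00 ≥ cap €33,680.00 → €0.00
Total: €0.00 + €0.00 = €0.00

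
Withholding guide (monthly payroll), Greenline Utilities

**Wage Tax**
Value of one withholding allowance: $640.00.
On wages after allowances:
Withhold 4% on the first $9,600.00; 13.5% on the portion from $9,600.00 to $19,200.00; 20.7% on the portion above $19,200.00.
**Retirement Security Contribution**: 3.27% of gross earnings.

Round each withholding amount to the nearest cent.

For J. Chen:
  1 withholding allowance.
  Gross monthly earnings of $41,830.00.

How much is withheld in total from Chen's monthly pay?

$7,599.77

Wage Tax: taxable = $41,830.00 − 1×$640.00 = $41,190.00
  $1,680.00 + 20.7% × ($41,190.00 − $19,200.00) = $1,680.00 + 20.7% × $21,990.00 = $6,231.93
Retirement Security Contribution: 3.27% × $41,830.00 = $1,367.84
Total: $6,231.93 + $1,367.84 = $7,599.77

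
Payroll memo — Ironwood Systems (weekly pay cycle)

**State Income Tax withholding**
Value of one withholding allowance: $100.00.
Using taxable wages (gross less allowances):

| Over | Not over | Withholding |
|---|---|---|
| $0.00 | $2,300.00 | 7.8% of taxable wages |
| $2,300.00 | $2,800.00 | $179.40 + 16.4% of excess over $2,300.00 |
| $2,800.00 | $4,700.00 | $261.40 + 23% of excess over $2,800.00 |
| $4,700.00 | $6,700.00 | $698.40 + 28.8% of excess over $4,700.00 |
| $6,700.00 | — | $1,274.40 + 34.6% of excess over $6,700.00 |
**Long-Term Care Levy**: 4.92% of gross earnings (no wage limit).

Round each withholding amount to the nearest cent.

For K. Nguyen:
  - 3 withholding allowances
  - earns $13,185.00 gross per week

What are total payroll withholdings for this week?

State Income Tax: taxable = $13,185.00 − 3×$100.00 = $12,885.00
  $1,274.40 + 34.6% × ($12,885.00 − $6,700.00) = $1,274.40 + 34.6% × $6,185.00 = $3,414.41
Long-Term Care Levy: 4.92% × $13,185.00 = $648.70
Total: $3,414.41 + $648.70 = $4,063.11

$4,063.11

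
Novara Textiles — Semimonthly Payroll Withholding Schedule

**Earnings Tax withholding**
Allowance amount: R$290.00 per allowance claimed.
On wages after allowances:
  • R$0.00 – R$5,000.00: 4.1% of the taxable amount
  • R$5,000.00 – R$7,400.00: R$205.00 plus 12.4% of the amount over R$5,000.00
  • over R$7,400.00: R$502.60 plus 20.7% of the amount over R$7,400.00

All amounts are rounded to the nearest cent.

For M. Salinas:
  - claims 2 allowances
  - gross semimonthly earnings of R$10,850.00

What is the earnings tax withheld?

R$1,096.69

Earnings Tax: taxable = R$10,850.00 − 2×R$290.00 = R$10,270.00
  R$502.60 + 20.7% × (R$10,270.00 − R$7,400.00) = R$502.60 + 20.7% × R$2,870.00 = R$1,096.69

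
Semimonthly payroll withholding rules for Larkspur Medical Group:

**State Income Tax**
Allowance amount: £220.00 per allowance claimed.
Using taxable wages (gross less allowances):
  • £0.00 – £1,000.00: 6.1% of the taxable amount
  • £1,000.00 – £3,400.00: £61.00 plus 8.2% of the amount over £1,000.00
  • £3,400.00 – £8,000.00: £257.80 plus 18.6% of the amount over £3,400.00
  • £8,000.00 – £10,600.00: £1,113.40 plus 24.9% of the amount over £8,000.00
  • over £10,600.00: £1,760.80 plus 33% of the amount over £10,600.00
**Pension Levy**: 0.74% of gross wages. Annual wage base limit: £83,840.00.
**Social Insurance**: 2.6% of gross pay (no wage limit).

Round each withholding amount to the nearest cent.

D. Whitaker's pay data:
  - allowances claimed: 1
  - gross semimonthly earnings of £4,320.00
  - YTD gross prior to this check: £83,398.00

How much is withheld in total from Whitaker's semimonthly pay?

State Income Tax: taxable = £4,320.00 − 1×£220.00 = £4,100.00
  £257.80 + 18.6% × (£4,100.00 − £3,400.00) = £257.80 + 18.6% × £700.00 = £388.00
Pension Levy: cap £83,840.00 − YTD £83,398.00 = £442.00 subject; 0.74% × £442.00 = £3.27
Social Insurance: 2.6% × £4,320.00 = £112.32
Total: £388.00 + £3.27 + £112.32 = £503.59

£503.59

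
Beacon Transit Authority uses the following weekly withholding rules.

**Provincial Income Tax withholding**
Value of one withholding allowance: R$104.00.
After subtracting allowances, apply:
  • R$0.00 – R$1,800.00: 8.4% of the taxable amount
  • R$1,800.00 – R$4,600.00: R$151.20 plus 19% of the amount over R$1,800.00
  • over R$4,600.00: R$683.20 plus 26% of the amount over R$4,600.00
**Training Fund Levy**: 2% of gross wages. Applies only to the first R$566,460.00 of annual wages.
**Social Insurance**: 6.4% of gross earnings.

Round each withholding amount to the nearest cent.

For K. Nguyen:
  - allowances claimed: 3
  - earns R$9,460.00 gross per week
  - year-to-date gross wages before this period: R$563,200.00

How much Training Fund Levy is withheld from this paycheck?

R$65.20

Training Fund Levy: cap R$566,460.00 − YTD R$563,200.00 = R$3,260.00 subject; 2% × R$3,260.00 = R$65.20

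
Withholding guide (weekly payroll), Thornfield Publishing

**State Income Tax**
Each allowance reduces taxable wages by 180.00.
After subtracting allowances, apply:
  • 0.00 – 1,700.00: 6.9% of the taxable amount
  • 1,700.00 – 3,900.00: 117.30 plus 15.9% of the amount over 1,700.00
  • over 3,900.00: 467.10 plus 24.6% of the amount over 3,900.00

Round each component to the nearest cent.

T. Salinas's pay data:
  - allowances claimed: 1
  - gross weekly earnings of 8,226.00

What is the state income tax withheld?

State Income Tax: taxable = 8,226.00 − 1×180.00 = 8,046.00
  467.10 + 24.6% × (8,046.00 − 3,900.00) = 467.10 + 24.6% × 4,146.00 = 1,487.02

1,487.02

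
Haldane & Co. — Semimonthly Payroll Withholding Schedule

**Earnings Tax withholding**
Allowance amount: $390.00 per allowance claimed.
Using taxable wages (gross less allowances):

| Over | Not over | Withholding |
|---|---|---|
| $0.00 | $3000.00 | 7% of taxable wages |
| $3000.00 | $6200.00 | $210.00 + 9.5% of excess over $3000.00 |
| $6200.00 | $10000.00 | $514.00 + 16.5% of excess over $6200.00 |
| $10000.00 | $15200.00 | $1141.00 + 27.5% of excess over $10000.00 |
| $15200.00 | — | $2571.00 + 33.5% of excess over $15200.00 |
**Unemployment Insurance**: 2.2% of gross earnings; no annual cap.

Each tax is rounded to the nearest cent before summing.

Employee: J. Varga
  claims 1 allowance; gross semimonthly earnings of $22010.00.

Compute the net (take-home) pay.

$16804.08

Earnings Tax: taxable = $22010.00 − 1×$390.00 = $21620.00
  $2571.00 + 33.5% × ($21620.00 − $15200.00) = $2571.00 + 33.5% × $6420.00 = $4721.70
Unemployment Insurance: 2.2% × $22010.00 = $484.22
Total withheld: $4721.70 + $484.22 = $5205.92
Net pay: $22010.00 − $5205.92 = $16804.08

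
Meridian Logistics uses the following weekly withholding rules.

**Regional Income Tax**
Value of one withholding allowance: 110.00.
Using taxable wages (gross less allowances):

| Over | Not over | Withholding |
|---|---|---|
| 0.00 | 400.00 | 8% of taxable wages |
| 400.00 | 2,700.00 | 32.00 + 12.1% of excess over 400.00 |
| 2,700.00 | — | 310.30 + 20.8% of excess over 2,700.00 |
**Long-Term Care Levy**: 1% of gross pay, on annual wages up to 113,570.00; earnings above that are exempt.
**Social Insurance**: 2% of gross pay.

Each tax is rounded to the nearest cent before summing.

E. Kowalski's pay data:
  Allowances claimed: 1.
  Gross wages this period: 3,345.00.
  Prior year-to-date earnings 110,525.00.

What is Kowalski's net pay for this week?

Regional Income Tax: taxable = 3,345.00 − 1×110.00 = 3,235.00
  310.30 + 20.8% × (3,235.00 − 2,700.00) = 310.30 + 20.8% × 535.00 = 421.58
Long-Term Care Levy: cap 113,570.00 − YTD 110,525.00 = 3,045.00 subject; 1% × 3,045.00 = 30.45
Social Insurance: 2% × 3,345.00 = 66.90
Total withheld: 421.58 + 30.45 + 66.90 = 518.93
Net pay: 3,345.00 − 518.93 = 2,826.07

2,826.07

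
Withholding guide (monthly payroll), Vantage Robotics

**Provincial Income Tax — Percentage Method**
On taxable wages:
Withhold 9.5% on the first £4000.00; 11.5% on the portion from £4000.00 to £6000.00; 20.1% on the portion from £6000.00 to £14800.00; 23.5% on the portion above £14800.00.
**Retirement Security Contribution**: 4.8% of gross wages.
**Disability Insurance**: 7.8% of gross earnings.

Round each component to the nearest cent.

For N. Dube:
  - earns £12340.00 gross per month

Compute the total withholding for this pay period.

Provincial Income Tax: taxable = £12340.00
  £610.00 + 20.1% × (£12340.00 − £6000.00) = £610.00 + 20.1% × £6340.00 = £1884.34
Retirement Security Contribution: 4.8% × £12340.00 = £592.32
Disability Insurance: 7.8% × £12340.00 = £962.52
Total: £1884.34 + £592.32 + £962.52 = £3439.18

£3439.18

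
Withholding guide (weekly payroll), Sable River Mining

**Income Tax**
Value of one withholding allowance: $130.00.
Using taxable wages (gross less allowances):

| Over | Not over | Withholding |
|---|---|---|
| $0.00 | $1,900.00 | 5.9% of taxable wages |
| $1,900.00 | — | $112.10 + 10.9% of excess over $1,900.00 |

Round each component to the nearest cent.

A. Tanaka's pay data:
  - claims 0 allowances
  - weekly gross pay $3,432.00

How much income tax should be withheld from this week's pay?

$279.09

Income Tax: taxable = $3,432.00
  $112.10 + 10.9% × ($3,432.00 − $1,900.00) = $112.10 + 10.9% × $1,532.00 = $279.09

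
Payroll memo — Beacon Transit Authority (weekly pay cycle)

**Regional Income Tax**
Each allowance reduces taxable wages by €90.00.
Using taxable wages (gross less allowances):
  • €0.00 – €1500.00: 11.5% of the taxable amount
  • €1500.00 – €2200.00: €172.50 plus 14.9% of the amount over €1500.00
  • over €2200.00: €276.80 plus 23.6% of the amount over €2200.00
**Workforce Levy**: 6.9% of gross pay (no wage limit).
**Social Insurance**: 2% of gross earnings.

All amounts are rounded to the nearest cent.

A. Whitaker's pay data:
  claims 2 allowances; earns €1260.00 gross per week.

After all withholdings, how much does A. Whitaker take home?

Regional Income Tax: taxable = €1260.00 − 2×€90.00 = €1080.00
  11.5% × €1080.00 = €124.20
Workforce Levy: 6.9% × €1260.00 = €86.94
Social Insurance: 2% × €1260.00 = €25.20
Total withheld: €124.20 + €86.94 + €25.20 = €236.34
Net pay: €1260.00 − €236.34 = €1023.66

€1023.66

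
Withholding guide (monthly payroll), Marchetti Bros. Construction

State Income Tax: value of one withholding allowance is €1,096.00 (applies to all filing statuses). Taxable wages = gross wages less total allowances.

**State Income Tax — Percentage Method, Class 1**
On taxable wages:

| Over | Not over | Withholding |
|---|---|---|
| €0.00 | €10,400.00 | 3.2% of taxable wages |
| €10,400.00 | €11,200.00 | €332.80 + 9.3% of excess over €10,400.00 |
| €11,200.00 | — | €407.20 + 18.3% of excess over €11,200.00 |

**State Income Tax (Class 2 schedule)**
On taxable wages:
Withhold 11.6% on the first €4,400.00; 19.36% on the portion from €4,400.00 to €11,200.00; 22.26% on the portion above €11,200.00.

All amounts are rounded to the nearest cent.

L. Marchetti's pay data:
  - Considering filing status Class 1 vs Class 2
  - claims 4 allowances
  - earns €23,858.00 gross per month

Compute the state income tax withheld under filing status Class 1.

State Income Tax (Class 1): taxable = €23,858.00 − 4×€1,096.00 = €19,474.00
  €407.20 + 18.3% × (€19,474.00 − €11,200.00) = €407.20 + 18.3% × €8,274.00 = €1,921.34

€1,921.34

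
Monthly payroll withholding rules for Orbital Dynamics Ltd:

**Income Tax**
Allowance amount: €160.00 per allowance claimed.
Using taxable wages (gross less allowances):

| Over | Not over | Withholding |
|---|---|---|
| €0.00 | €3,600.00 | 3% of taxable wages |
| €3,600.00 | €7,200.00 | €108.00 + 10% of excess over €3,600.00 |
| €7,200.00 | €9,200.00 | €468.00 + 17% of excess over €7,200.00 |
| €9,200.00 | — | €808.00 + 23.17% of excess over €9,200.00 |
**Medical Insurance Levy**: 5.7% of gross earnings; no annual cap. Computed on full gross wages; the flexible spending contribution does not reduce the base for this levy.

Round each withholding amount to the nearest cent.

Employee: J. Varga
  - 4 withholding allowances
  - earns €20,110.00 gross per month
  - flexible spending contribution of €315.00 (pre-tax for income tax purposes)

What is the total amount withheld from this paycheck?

€4,260.84

Income Tax: taxable = €20,110.00 − €315.00 − 4×€160.00 = €19,155.00
  €808.00 + 23.17% × (€19,155.00 − €9,200.00) = €808.00 + 23.17% × €9,955.00 = €3,114.57
Medical Insurance Levy: 5.7% × €20,110.00 = €1,146.27
Total: €3,114.57 + €1,146.27 = €4,260.84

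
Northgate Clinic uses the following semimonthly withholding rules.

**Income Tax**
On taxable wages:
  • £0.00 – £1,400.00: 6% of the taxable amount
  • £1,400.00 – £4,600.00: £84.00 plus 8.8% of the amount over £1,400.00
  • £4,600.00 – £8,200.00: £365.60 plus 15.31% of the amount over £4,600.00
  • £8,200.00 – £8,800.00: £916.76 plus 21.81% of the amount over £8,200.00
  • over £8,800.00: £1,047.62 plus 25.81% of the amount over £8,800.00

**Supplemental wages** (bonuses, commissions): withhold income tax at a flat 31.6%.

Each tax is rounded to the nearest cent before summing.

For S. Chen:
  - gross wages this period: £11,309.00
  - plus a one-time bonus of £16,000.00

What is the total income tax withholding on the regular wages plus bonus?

£6,751.19

Income Tax: taxable = £11,309.00
  £1,047.62 + 25.81% × (£11,309.00 − £8,800.00) = £1,047.62 + 25.81% × £2,509.00 = £1,695.19
Supplemental (31.6% flat on bonus): 31.6% × £16,000.00 = £5,056.00
Total income tax: £1,695.19 + £5,056.00 = £6,751.19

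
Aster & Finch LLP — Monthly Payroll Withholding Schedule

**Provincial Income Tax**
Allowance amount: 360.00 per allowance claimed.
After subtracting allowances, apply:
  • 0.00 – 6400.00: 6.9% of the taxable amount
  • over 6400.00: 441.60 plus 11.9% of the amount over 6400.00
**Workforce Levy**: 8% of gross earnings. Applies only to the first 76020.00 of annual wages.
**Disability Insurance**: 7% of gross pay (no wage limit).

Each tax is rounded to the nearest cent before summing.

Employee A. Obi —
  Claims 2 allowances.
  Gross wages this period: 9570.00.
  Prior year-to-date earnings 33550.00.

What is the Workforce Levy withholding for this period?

Workforce Levy: 8% × 9570.00 = 765.60

765.60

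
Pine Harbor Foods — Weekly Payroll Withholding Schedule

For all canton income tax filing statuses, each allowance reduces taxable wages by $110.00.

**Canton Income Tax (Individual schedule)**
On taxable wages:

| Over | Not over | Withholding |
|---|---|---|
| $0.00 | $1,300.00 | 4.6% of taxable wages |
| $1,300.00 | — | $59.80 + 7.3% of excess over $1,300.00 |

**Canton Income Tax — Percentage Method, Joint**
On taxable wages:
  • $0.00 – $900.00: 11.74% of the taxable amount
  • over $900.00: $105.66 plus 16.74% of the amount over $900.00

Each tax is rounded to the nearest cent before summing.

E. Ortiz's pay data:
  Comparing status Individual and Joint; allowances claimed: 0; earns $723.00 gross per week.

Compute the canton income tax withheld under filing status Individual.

$33.26

Canton Income Tax (Individual): taxable = $723.00
  4.6% × $723.00 = $33.26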